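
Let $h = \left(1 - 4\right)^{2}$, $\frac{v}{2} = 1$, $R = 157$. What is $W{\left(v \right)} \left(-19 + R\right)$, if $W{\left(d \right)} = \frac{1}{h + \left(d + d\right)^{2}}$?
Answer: $\frac{138}{25} \approx 5.52$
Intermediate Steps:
$v = 2$ ($v = 2 \cdot 1 = 2$)
$h = 9$ ($h = \left(-3\right)^{2} = 9$)
$W{\left(d \right)} = \frac{1}{9 + 4 d^{2}}$ ($W{\left(d \right)} = \frac{1}{9 + \left(d + d\right)^{2}} = \frac{1}{9 + \left(2 d\right)^{2}} = \frac{1}{9 + 4 d^{2}}$)
$W{\left(v \right)} \left(-19 + R\right) = \frac{-19 + 157}{9 + 4 \cdot 2^{2}} = \frac{1}{9 + 4 \cdot 4} \cdot 138 = \frac{1}{9 + 16} \cdot 138 = \frac{1}{25} \cdot 138 = \frac{138}{25}$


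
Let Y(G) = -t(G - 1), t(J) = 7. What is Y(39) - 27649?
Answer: -27656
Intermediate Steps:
Y(G) = -7 (Y(G) = -1*7 = -7)
Y(39) - 27649 = -7 - 27649 = -27656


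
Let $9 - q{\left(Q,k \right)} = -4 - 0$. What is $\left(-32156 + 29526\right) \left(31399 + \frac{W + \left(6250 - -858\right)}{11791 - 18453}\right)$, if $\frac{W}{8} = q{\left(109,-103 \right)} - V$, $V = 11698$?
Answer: $- \frac{275185460650}{3331} \approx -8.2614 \cdot 10^{7}$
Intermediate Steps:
$q{\left(Q,k \right)} = 13$ ($q{\left(Q,k \right)} = 9 - \left(-4 - 0\right) = 9 - \left(-4 + 0\right) = 9 - -4 = 9 + 4 = 13$)
$W = -93480$ ($W = 8 \left(13 - 11698\right) = 8 \left(-11685\right) = -93480$)
$\left(-32156 + 29526\right) \left(31399 + \frac{W + \left(6250 - -858\right)}{11791 - 18453}\right) = \left(-32156 + 29526\right) \left(31399 + \frac{-93480 + \left(6250 - -858\right)}{11791 - 18453}\right) = - 2630 \left(31399 + \frac{-93480 + \left(6250 + 858\right)}{-6662}\right) = - 2630 \left(31399 + \left(-93480 + 7108\right) \left(- \frac{1}{6662}\right)\right) = - 2630 \left(31399 - - \frac{43186}{3331}\right) = - 2630 \left(31399 + \frac{43186}{3331}\right) = \left(-2630\right) \frac{104633255}{3331} = - \frac{275185460650}{3331}$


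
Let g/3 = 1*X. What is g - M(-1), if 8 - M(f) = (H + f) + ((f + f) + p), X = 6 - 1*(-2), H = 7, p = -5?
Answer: 15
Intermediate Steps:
X = 8 (X = 6 + 2 = 8)
g = 24 (g = 3*(1*8) = 3*8 = 24)
M(f) = 6 - 3*f (M(f) = 8 - ((7 + f) + ((f + f) - 5)) = 8 - ((7 + f) + (2*f - 5)) = 8 - ((7 + f) + (-5 + 2*f)) = 8 - (2 + 3*f) = 8 + (-2 - 3*f) = 6 - 3*f)
g - M(-1) = 24 - (6 - 3*(-1)) = 24 - (6 + 3) = 24 - 1*9 = 24 - 9 = 15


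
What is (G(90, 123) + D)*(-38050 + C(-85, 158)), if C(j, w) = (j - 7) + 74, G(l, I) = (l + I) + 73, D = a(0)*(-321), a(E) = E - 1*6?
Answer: -84206416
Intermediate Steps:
a(E) = -6 + E (a(E) = E - 6 = -6 + E)
D = 1926 (D = (-6 + 0)*(-321) = -6*(-321) = 1926)
G(l, I) = 73 + I + l (G(l, I) = (I + l) + 73 = 73 + I + l)
C(j, w) = 67 + j (C(j, w) = (-7 + j) + 74 = 67 + j)
(G(90, 123) + D)*(-38050 + C(-85, 158)) = ((73 + 123 + 90) + 1926)*(-38050 + (67 - 85)) = (286 + 1926)*(-38050 - 18) = 2212*(-38068) = -84206416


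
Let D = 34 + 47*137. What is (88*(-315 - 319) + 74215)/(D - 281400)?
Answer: -18423/274927 ≈ -0.067011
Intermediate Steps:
D = 6473 (D = 34 + 6439 = 6473)
(88*(-315 - 319) + 74215)/(D - 281400) = (88*(-315 - 319) + 74215)/(6473 - 281400) = (88*(-634) + 74215)/(-274927) = (-55792 + 74215)*(-1/274927) = 18423*(-1/274927) = -18423/274927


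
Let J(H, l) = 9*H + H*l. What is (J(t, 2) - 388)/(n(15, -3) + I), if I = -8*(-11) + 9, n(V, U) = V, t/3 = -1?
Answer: -421/112 ≈ -3.7589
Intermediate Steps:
t = -3 (t = 3*(-1) = -3)
I = 97 (I = 88 + 9 = 97)
(J(t, 2) - 388)/(n(15, -3) + I) = (-3*(9 + 2) - 388)/(15 + 97) = (-3*11 - 388)/112 = (-33 - 388)*(1/112) = -421*1/112 = -421/112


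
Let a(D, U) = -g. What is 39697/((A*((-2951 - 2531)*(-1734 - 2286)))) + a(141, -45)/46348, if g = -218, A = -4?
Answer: 4344236381/1021400538720 ≈ 0.0042532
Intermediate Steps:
a(D, U) = 218 (a(D, U) = -1*(-218) = 218)
39697/((A*((-2951 - 2531)*(-1734 - 2286)))) + a(141, -45)/46348 = 39697/((-4*(-2951 - 2531)*(-1734 - 2286))) + 218/46348 = 39697/((-(-21928)*(-4020))) + 218*(1/46348) = 39697/((-4*22037640)) + 109/23174 = 39697/(-88150560) + 109/23174 = 39697*(-1/88150560) + 109/23174 = -39697/88150560 + 109/23174 = 4344236381/1021400538720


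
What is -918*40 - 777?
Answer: -37497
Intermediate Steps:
-918*40 - 777 = -36720 - 777 = -37497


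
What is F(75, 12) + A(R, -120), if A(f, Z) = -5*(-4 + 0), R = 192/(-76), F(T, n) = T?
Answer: 95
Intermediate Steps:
R = -48/19 (R = 192*(-1/76) = -48/19 ≈ -2.5263)
A(f, Z) = 20 (A(f, Z) = -5*(-4) = 20)
F(75, 12) + A(R, -120) = 75 + 20 = 95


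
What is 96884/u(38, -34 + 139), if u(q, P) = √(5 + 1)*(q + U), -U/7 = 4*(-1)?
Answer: 24221*√6/99 ≈ 599.28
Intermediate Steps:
U = 28 (U = -28*(-1) = -7*(-4) = 28)
u(q, P) = √6*(28 + q) (u(q, P) = √(5 + 1)*(q + 28) = √6*(28 + q))
96884/u(38, -34 + 139) = 96884/((√6*(28 + 38))) = 96884/((√6*66)) = 96884/((66*√6)) = 96884*(√6/396) = 24221*√6/99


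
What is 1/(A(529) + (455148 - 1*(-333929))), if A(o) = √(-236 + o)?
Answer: 789077/622642511636 - √293/622642511636 ≈ 1.2673e-6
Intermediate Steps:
1/(A(529) + (455148 - 1*(-333929))) = 1/(√(-236 + 529) + (455148 - 1*(-333929))) = 1/(√293 + (455148 + 333929)) = 1/(√293 + 789077) = 1/(789077 + √293)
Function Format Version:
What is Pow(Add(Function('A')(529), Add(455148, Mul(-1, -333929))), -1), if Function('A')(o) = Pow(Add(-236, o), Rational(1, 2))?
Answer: Add(Rational(789077, 622642511636), Mul(Rational(-1, 622642511636), Pow(293, Rational(1, 2)))) ≈ 1.2673e-6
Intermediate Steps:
Pow(Add(Function('A')(529), Add(455148, Mul(-1, -333929))), -1) = Pow(Add(Pow(Add(-236, 529), Rational(1, 2)), Add(455148, Mul(-1, -333929))), -1) = Pow(Add(Pow(293, Rational(1, 2)), Add(455148, 333929)), -1) = Pow(Add(Pow(293, Rational(1, 2)), 789077), -1) = Pow(Add(789077, Pow(293, Rational(1, 2))), -1)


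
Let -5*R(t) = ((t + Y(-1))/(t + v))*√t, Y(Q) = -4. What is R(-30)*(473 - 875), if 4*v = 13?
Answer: 54672*I*√30/535 ≈ 559.72*I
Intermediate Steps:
v = 13/4 (v = (¼)*13 = 13/4 ≈ 3.2500)
R(t) = -√t*(-4 + t)/(5*(13/4 + t)) (R(t) = -(t - 4)/(t + 13/4)*√t/5 = -(-4 + t)/(13/4 + t)*√t/5 = -√t*(-4 + t)/(5*(13/4 + t)))
R(-30)*(473 - 875) = (4*√(-30)*(4 - 1*(-30))/(5*(13 + 4*(-30))))*(473 - 875) = (4*(I*√30)*(4 + 30)/(5*(13 - 120)))*(-402) = ((⅘)*(I*√30)*34/(-107))*(-402) = ((⅘)*(I*√30)*(-1/107)*34)*(-402) = -136*I*√30/535*(-402) = 54672*I*√30/535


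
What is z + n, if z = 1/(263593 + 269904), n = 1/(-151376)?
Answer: -382121/80758641872 ≈ -4.7316e-6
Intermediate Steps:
n = -1/151376 ≈ -6.6061e-6
z = 1/533497 ≈ 1.8744e-6
z + n = 1/533497 - 1/151376 = -382121/80758641872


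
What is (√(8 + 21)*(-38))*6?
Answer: -228*√29 ≈ -1227.8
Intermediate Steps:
(√(8 + 21)*(-38))*6 = (√29*(-38))*6 = -38*√29*6 = -228*√29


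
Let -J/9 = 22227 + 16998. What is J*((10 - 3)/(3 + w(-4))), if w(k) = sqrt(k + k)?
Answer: -7413525/17 + 4942350*I*sqrt(2)/17 ≈ -4.3609e+5 + 4.1115e+5*I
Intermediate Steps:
w(k) = sqrt(2)*sqrt(k) (w(k) = sqrt(2*k) = sqrt(2)*sqrt(k))
J = -353025 (J = -9*(22227 + 16998) = -9*39225 = -353025)
J*((10 - 3)/(3 + w(-4))) = -353025*(10 - 3)/(3 + sqrt(2)*sqrt(-4)) = -2471175/(3 + sqrt(2)*(2*I)) = -2471175/(3 + 2*I*sqrt(2))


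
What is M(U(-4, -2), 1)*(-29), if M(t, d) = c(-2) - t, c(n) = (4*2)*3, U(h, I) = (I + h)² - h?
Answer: 464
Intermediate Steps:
c(n) = 24 (c(n) = 8*3 = 24)
M(t, d) = 24 - t
M(U(-4, -2), 1)*(-29) = (24 - ((-2 - 4)² - 1*(-4)))*(-29) = (24 - ((-6)² + 4))*(-29) = (24 - (36 + 4))*(-29) = (24 - 1*40)*(-29) = (24 - 40)*(-29) = -16*(-29) = 464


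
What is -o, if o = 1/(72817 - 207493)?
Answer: 1/134676 ≈ 7.4252e-6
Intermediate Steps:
o = -1/134676 (o = 1/(-134676) = -1/134676 ≈ -7.4252e-6)
-o = -1*(-1/134676) = 1/134676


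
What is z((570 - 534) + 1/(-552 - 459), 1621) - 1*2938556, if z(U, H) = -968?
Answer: -2939524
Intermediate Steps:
z((570 - 534) + 1/(-552 - 459), 1621) - 1*2938556 = -968 - 1*2938556 = -968 - 2938556 = -2939524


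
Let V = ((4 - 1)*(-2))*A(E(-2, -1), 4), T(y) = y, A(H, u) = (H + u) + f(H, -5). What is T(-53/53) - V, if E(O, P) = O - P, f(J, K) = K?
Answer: -13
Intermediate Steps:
A(H, u) = -5 + H + u (A(H, u) = (H + u) - 5 = -5 + H + u)
V = 12 (V = ((4 - 1)*(-2))*(-5 + (-2 - 1*(-1)) + 4) = (3*(-2))*(-5 + (-2 + 1) + 4) = -6*(-5 - 1 + 4) = -6*(-2) = 12)
T(-53/53) - V = -53/53 - 1*12 = -53*1/53 - 12 = -1 - 12 = -13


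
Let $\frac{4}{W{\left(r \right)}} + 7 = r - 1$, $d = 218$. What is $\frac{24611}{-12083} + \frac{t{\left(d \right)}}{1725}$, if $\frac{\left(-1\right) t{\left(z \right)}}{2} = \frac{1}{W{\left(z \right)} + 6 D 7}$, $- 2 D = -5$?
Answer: $- \frac{31209501317}{15322512715} \approx -2.0368$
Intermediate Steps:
$D = \frac{5}{2}$ ($D = \left(- \frac{1}{2}\right) \left(-5\right) = \frac{5}{2} \approx 2.5$)
$W{\left(r \right)} = \frac{4}{-8 + r}$ ($W{\left(r \right)} = \frac{4}{-7 + \left(r - 1\right)} = \frac{4}{-7 + \left(-1 + r\right)} = \frac{4}{-8 + r}$)
$t{\left(z \right)} = - \frac{2}{105 + \frac{4}{-8 + z}}$ ($t{\left(z \right)} = - \frac{2}{\frac{4}{-8 + z} + 6 \cdot \frac{5}{2} \cdot 7} = - \frac{2}{\frac{4}{-8 + z} + 15 \cdot 7} = - \frac{2}{\frac{4}{-8 + z} + 105} = - \frac{2}{105 + \frac{4}{-8 + z}}$)
$\frac{24611}{-12083} + \frac{t{\left(d \right)}}{1725} = \frac{24611}{-12083} + \frac{2 \frac{1}{-836 + 105 \cdot 218} \left(8 - 218\right)}{1725} = 24611 \left(- \frac{1}{12083}\right) + \frac{2 \left(8 - 218\right)}{-836 + 22890} \cdot \frac{1}{1725} = - \frac{24611}{12083} + 2 \cdot \frac{1}{22054} \left(-210\right) \frac{1}{1725} = - \frac{24611}{12083} - \frac{14}{1268105} = - \frac{31209501317}{15322512715}$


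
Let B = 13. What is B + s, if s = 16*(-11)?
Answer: -163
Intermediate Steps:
s = -176
B + s = 13 - 176 = -163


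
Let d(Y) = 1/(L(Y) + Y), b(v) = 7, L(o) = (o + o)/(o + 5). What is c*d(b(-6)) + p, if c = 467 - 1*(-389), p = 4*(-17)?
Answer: 1804/49 ≈ 36.816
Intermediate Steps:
L(o) = 2*o/(5 + o) (L(o) = (2*o)/(5 + o) = 2*o/(5 + o))
p = -68
c = 856 (c = 467 + 389 = 856)
d(Y) = 1/(Y + 2*Y/(5 + Y)) (d(Y) = 1/(2*Y/(5 + Y) + Y) = 1/(Y + 2*Y/(5 + Y)))
c*d(b(-6)) + p = 856*((5 + 7)/(7*(7 + 7))) - 68 = 856*((⅐)*12/14) - 68 = 856*((⅐)*(1/14)*12) - 68 = 856*(6/49) - 68 = 5136/49 - 68 = 1804/49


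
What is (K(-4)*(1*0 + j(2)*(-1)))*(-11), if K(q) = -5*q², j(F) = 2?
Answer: -1760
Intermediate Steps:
(K(-4)*(1*0 + j(2)*(-1)))*(-11) = ((-5*(-4)²)*(1*0 + 2*(-1)))*(-11) = ((-5*16)*(0 - 2))*(-11) = -80*(-2)*(-11) = 160*(-11) = -1760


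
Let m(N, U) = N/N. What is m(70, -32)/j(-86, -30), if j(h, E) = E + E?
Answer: -1/60 ≈ -0.016667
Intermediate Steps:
j(h, E) = 2*E
m(N, U) = 1
m(70, -32)/j(-86, -30) = 1/(2*(-30)) = 1/(-60) = 1*(-1/60) = -1/60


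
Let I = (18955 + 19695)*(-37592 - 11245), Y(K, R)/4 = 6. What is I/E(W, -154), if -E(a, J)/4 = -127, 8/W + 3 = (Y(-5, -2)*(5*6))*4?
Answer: -943775025/254 ≈ -3.7156e+6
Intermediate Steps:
Y(K, R) = 24 (Y(K, R) = 4*6 = 24)
I = -1887550050 (I = 38650*(-48837) = -1887550050)
W = 8/2877 (W = 8/(-3 + (24*(5*6))*4) = 8/(-3 + (24*30)*4) = 8/(-3 + 720*4) = 8/(-3 + 2880) = 8/2877 ≈ 0.0027807)
E(a, J) = 508 (E(a, J) = -4*(-127) = 508)
I/E(W, -154) = -1887550050/508 = -1887550050*1/508 = -943775025/254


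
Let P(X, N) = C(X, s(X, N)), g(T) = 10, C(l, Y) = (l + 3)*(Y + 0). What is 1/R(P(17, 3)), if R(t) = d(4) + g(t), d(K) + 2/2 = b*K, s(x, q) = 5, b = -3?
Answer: -1/3 ≈ -0.33333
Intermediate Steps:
C(l, Y) = Y*(3 + l) (C(l, Y) = (3 + l)*Y = Y*(3 + l))
d(K) = -1 - 3*K
P(X, N) = 15 + 5*X (P(X, N) = 5*(3 + X) = 15 + 5*X)
R(t) = -3 (R(t) = (-1 - 3*4) + 10 = (-1 - 12) + 10 = -13 + 10 = -3)
1/R(P(17, 3)) = 1/(-3) = -1/3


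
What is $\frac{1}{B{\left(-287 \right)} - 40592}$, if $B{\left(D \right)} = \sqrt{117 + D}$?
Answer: $- \frac{20296}{823855317} - \frac{i \sqrt{170}}{1647710634} \approx -2.4635 \cdot 10^{-5} - 7.913 \cdot 10^{-9} i$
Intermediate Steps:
$\frac{1}{B{\left(-287 \right)} - 40592} = \frac{1}{\sqrt{117 - 287} - 40592} = \frac{1}{\sqrt{-170} - 40592} = \frac{1}{i \sqrt{170} - 40592} = \frac{1}{-40592 + i \sqrt{170}}$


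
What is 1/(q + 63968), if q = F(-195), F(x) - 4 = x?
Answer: 1/63777 ≈ 1.5680e-5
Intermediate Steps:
F(x) = 4 + x
q = -191 (q = 4 - 195 = -191)
1/(q + 63968) = 1/(-191 + 63968) = 1/63777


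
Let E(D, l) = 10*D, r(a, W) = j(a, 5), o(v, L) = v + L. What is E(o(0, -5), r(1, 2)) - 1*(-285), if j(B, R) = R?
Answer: 235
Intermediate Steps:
o(v, L) = L + v
r(a, W) = 5
E(o(0, -5), r(1, 2)) - 1*(-285) = 10*(-5 + 0) - 1*(-285) = 10*(-5) + 285 = -50 + 285 = 235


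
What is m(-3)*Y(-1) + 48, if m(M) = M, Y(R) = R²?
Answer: 45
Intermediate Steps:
m(-3)*Y(-1) + 48 = -3*(-1)² + 48 = -3*1 + 48 = -3 + 48 = 45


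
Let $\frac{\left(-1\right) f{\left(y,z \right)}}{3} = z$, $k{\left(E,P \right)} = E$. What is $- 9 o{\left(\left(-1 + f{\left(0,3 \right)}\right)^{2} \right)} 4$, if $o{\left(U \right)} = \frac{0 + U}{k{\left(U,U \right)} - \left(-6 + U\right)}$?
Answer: $-600$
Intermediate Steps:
$f{\left(y,z \right)} = - 3 z$
$o{\left(U \right)} = \frac{U}{6}$ ($o{\left(U \right)} = \frac{0 + U}{U - \left(-6 + U\right)} = \frac{U}{6}$)
$- 9 o{\left(\left(-1 + f{\left(0,3 \right)}\right)^{2} \right)} 4 = - 9 \frac{\left(-1 - 9\right)^{2}}{6} \cdot 4 = - 9 \frac{\left(-10\right)^{2}}{6} \cdot 4 = - 9 \cdot \frac{1}{6} \cdot 100 \cdot 4 = \left(-9\right) \frac{50}{3} \cdot 4 = \left(-150\right) 4 = -600$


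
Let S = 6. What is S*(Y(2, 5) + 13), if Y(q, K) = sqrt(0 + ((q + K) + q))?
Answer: 96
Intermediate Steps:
Y(q, K) = sqrt(K + 2*q) (Y(q, K) = sqrt(0 + ((K + q) + q)) = sqrt(0 + (K + 2*q)) = sqrt(K + 2*q))
S*(Y(2, 5) + 13) = 6*(sqrt(5 + 2*2) + 13) = 6*(sqrt(5 + 4) + 13) = 6*(sqrt(9) + 13) = 6*(3 + 13) = 6*16 = 96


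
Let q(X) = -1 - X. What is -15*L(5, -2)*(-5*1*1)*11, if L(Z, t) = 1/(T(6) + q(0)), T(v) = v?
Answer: 165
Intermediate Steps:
L(Z, t) = ⅕ (L(Z, t) = 1/(6 + (-1 - 1*0)) = 1/(6 + (-1 + 0)) = 1/(6 - 1) = 1/5 = ⅕)
-15*L(5, -2)*(-5*1*1)*11 = -15*(-5*1*1)/5*11 = -15*(-5*1)/5*11 = -15*(⅕)*(-5)*11 = -(-15)*11 = -15*(-11) = 165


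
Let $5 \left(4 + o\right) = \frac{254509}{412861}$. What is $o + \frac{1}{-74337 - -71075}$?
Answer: $- \frac{26106907587}{6733762910} \approx -3.877$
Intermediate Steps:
$o = - \frac{8002711}{2064305}$ ($o = -4 + \frac{254509 \cdot \frac{1}{412861}}{5} = -4 + \frac{1}{5} \cdot \frac{254509}{412861} = -4 + \frac{254509}{2064305} = - \frac{8002711}{2064305} \approx -3.8767$)
$o + \frac{1}{-74337 - -71075} = - \frac{8002711}{2064305} + \frac{1}{-74337 - -71075} = - \frac{8002711}{2064305} + \frac{1}{-74337 + 71075} = - \frac{8002711}{2064305} + \frac{1}{-3262} = - \frac{8002711}{2064305} - \frac{1}{3262} = - \frac{26106907587}{6733762910}$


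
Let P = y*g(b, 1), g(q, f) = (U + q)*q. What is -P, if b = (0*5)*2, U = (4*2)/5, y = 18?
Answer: 0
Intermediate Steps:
U = 8/5 (U = 8*(⅕) = 8/5 ≈ 1.6000)
b = 0 (b = 0*2 = 0)
g(q, f) = q*(8/5 + q) (g(q, f) = (8/5 + q)*q = q*(8/5 + q))
P = 0 (P = 18*((⅕)*0*(8 + 5*0)) = 18*((⅕)*0*(8 + 0)) = 18*((⅕)*0*8) = 18*0 = 0)
-P = -1*0 = 0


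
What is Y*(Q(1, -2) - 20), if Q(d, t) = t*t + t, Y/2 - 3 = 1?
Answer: -144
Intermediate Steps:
Y = 8 (Y = 6 + 2*1 = 6 + 2 = 8)
Q(d, t) = t + t² (Q(d, t) = t² + t = t + t²)
Y*(Q(1, -2) - 20) = 8*(-2*(1 - 2) - 20) = 8*(-2*(-1) - 20) = 8*(2 - 20) = 8*(-18) = -144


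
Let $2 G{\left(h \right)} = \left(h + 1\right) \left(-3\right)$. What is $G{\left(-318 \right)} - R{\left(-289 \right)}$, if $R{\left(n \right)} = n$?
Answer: $\frac{1529}{2} \approx 764.5$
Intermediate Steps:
$G{\left(h \right)} = - \frac{3}{2} - \frac{3 h}{2}$ ($G{\left(h \right)} = \frac{\left(h + 1\right) \left(-3\right)}{2} = \frac{\left(1 + h\right) \left(-3\right)}{2} = \frac{-3 - 3 h}{2} = - \frac{3}{2} - \frac{3 h}{2}$)
$G{\left(-318 \right)} - R{\left(-289 \right)} = \left(- \frac{3}{2} - -477\right) - -289 = \left(- \frac{3}{2} + 477\right) + 289 = \frac{951}{2} + 289 = \frac{1529}{2}$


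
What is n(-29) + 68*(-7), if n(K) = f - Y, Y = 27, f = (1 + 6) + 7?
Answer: -489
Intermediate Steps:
f = 14 (f = 7 + 7 = 14)
n(K) = -13 (n(K) = 14 - 1*27 = 14 - 27 = -13)
n(-29) + 68*(-7) = -13 + 68*(-7) = -13 - 476 = -489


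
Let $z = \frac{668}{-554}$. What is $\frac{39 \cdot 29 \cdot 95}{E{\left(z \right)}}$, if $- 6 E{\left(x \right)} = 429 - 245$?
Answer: $- \frac{322335}{92} \approx -3503.6$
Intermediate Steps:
$z = - \frac{334}{277}$ ($z = 668 \left(- \frac{1}{554}\right) = - \frac{334}{277} \approx -1.2058$)
$E{\left(x \right)} = - \frac{92}{3}$ ($E{\left(x \right)} = - \frac{429 - 245}{6} = \left(- \frac{1}{6}\right) 184 = - \frac{92}{3}$)
$\frac{39 \cdot 29 \cdot 95}{E{\left(z \right)}} = \frac{39 \cdot 29 \cdot 95}{- \frac{92}{3}} = 1131 \cdot 95 \left(- \frac{3}{92}\right) = 107445 \left(- \frac{3}{92}\right) = - \frac{322335}{92}$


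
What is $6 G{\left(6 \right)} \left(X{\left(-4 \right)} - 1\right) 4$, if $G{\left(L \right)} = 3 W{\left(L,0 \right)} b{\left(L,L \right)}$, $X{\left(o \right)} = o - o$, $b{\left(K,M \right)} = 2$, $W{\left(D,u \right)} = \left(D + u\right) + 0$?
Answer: $-864$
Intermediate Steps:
$W{\left(D,u \right)} = D + u$
$X{\left(o \right)} = 0$
$G{\left(L \right)} = 6 L$ ($G{\left(L \right)} = 3 \left(L + 0\right) 2 = 3 L 2 = 6 L$)
$6 G{\left(6 \right)} \left(X{\left(-4 \right)} - 1\right) 4 = 6 \cdot 6 \cdot 6 \left(0 - 1\right) 4 = 6 \cdot 36 \left(\left(-1\right) 4\right) = 216 \left(-4\right) = -864$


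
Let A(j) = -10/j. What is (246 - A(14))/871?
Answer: 1727/6097 ≈ 0.28325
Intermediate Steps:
(246 - A(14))/871 = (246 - (-10)/14)/871 = (246 - (-10)/14)*(1/871) = (246 - 1*(-5/7))*(1/871) = (246 + 5/7)*(1/871) = (1727/7)*(1/871) = 1727/6097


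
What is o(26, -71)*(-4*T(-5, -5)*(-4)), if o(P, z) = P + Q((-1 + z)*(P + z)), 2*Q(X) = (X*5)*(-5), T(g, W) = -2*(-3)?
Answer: -3885504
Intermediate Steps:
T(g, W) = 6
Q(X) = -25*X/2 (Q(X) = ((X*5)*(-5))/2 = ((5*X)*(-5))/2 = (-25*X)/2 = -25*X/2)
o(P, z) = P - 25*(-1 + z)*(P + z)/2
o(26, -71)*(-4*T(-5, -5)*(-4)) = (-25/2*(-71)² + (25/2)*(-71) + (27/2)*26 - 25/2*26*(-71))*(-4*6*(-4)) = (-25/2*5041 - 1775/2 + 351 + 23075)*(-24*(-4)) = (-126025/2 - 1775/2 + 351 + 23075)*96 = -40474*96 = -3885504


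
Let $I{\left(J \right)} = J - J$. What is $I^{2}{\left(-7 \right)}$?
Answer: $0$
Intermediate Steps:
$I{\left(J \right)} = 0$
$I^{2}{\left(-7 \right)} = 0^{2} = 0$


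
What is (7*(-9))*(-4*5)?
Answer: 1260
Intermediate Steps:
(7*(-9))*(-4*5) = -63*(-20) = 1260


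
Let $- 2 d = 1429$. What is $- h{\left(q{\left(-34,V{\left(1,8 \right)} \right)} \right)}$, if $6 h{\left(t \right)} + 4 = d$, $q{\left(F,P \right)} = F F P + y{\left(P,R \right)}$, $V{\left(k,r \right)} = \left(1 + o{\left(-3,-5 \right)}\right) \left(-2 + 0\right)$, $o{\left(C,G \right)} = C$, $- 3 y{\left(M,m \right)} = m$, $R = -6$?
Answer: $\frac{479}{4} \approx 119.75$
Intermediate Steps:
$d = - \frac{1429}{2}$ ($d = \left(- \frac{1}{2}\right) 1429 = - \frac{1429}{2} \approx -714.5$)
$y{\left(M,m \right)} = - \frac{m}{3}$
$V{\left(k,r \right)} = 4$ ($V{\left(k,r \right)} = \left(1 - 3\right) \left(-2 + 0\right) = \left(-2\right) \left(-2\right) = 4$)
$q{\left(F,P \right)} = 2 + P F^{2}$ ($q{\left(F,P \right)} = F F P - -2 = F^{2} P + 2 = P F^{2} + 2 = 2 + P F^{2}$)
$h{\left(t \right)} = - \frac{479}{4}$ ($h{\left(t \right)} = - \frac{2}{3} + \frac{1}{6} \left(- \frac{1429}{2}\right) = - \frac{2}{3} - \frac{1429}{12} = - \frac{479}{4}$)
$- h{\left(q{\left(-34,V{\left(1,8 \right)} \right)} \right)} = \left(-1\right) \left(- \frac{479}{4}\right) = \frac{479}{4}$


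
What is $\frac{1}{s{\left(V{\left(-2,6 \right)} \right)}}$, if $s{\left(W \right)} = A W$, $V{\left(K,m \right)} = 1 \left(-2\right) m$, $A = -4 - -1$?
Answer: $\frac{1}{36} \approx 0.027778$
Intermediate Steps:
$A = -3$ ($A = -4 + 1 = -3$)
$V{\left(K,m \right)} = - 2 m$
$s{\left(W \right)} = - 3 W$
$\frac{1}{s{\left(V{\left(-2,6 \right)} \right)}} = \frac{1}{\left(-3\right) \left(\left(-2\right) 6\right)} = \frac{1}{\left(-3\right) \left(-12\right)} = \frac{1}{36}$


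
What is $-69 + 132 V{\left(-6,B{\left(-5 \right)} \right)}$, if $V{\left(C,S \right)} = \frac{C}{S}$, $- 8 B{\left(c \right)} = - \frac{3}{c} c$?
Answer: $-2181$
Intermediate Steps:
$B{\left(c \right)} = \frac{3}{8}$ ($B{\left(c \right)} = - \frac{- \frac{3}{c} c}{8} = \left(- \frac{1}{8}\right) \left(-3\right) = \frac{3}{8}$)
$-69 + 132 V{\left(-6,B{\left(-5 \right)} \right)} = -69 + 132 \left(- \frac{6}{\frac{3}{8}}\right) = -69 + 132 \left(\left(-6\right) \frac{8}{3}\right) = -69 + 132 \left(-16\right) = -69 - 2112 = -2181$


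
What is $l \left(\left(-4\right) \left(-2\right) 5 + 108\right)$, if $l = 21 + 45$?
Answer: $9768$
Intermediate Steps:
$l = 66$
$l \left(\left(-4\right) \left(-2\right) 5 + 108\right) = 66 \left(\left(-4\right) \left(-2\right) 5 + 108\right) = 66 \left(8 \cdot 5 + 108\right) = 66 \left(40 + 108\right) = 66 \cdot 148 = 9768$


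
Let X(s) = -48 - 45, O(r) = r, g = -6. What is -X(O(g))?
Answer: 93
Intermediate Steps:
X(s) = -93
-X(O(g)) = -1*(-93) = 93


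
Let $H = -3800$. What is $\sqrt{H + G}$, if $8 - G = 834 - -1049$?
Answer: $5 i \sqrt{227} \approx 75.333 i$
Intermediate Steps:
$G = -1875$ ($G = 8 - \left(834 - -1049\right) = 8 - \left(834 + 1049\right) = 8 - 1883 = -1875$)
$\sqrt{H + G} = \sqrt{-3800 - 1875} = \sqrt{-5675} = 5 i \sqrt{227}$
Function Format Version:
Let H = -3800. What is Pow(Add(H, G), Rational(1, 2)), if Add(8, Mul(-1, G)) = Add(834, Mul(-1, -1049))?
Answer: Mul(5, I, Pow(227, Rational(1, 2))) ≈ Mul(75.333, I)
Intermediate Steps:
G = -1875 (G = Add(8, Mul(-1, Add(834, Mul(-1, -1049)))) = Add(8, Mul(-1, Add(834, 1049))) = Add(8, Mul(-1, 1883)) = Add(8, -1883) = -1875)
Pow(Add(H, G), Rational(1, 2)) = Pow(Add(-3800, -1875), Rational(1, 2)) = Pow(-5675, Rational(1, 2)) = Mul(5, I, Pow(227, Rational(1, 2)))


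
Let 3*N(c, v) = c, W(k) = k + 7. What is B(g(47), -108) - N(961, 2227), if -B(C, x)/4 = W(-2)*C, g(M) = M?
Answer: -3781/3 ≈ -1260.3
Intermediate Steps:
W(k) = 7 + k
B(C, x) = -20*C (B(C, x) = -4*(7 - 2)*C = -20*C)
N(c, v) = c/3
B(g(47), -108) - N(961, 2227) = -20*47 - 961/3 = -940 - 1*961/3 = -940 - 961/3 = -3781/3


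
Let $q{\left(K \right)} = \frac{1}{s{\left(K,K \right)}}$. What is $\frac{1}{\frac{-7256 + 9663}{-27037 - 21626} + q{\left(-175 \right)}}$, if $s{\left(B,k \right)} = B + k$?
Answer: $- \frac{17032050}{891113} \approx -19.113$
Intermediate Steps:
$q{\left(K \right)} = \frac{1}{2 K}$ ($q{\left(K \right)} = \frac{1}{K + K} = \frac{1}{2 K}$)
$\frac{1}{\frac{-7256 + 9663}{-27037 - 21626} + q{\left(-175 \right)}} = \frac{1}{\frac{-7256 + 9663}{-27037 - 21626} + \frac{1}{2 \left(-175\right)}} = \frac{1}{\frac{2407}{-48663} + \frac{1}{2} \left(- \frac{1}{175}\right)} = \frac{1}{2407 \left(- \frac{1}{48663}\right) - \frac{1}{350}} = \frac{1}{- \frac{2407}{48663} - \frac{1}{350}} = \frac{1}{- \frac{891113}{17032050}} = - \frac{17032050}{891113}$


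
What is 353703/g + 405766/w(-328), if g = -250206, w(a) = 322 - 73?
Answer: 33812338583/20767098 ≈ 1628.2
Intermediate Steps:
w(a) = 249
353703/g + 405766/w(-328) = 353703/(-250206) + 405766/249 = 353703*(-1/250206) + 405766*(1/249) = -117901/83402 + 405766/249 = 33812338583/20767098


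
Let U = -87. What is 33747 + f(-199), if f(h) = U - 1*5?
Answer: 33655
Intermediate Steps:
f(h) = -92 (f(h) = -87 - 1*5 = -87 - 5 = -92)
33747 + f(-199) = 33747 - 92 = 33655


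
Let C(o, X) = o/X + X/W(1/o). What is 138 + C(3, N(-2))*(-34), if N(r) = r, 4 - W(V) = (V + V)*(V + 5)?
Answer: 342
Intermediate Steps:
W(V) = 4 - 2*V*(5 + V) (W(V) = 4 - (V + V)*(V + 5) = 4 - 2*V*(5 + V))
C(o, X) = X/(4 - 10/o - 2/o²) + o/X (C(o, X) = o/X + X/(4 - 10/o - 2/o²) = X/(4 - 10/o - 2/o²) + o/X)
138 + C(3, N(-2))*(-34) = 138 + (3/(-2) - 1*(-2)/(-4 + 2/3² + 10/3))*(-34) = 138 + (3*(-½) - 1*(-2)/(-4 + 2*(⅑) + 10*(⅓)))*(-34) = 138 + (-3/2 - 1*(-2)/(-4 + 2/9 + 10/3))*(-34) = 138 + (-3/2 - 1*(-2)/(-4/9))*(-34) = 138 + (-3/2 - 1*(-2)*(-9/4))*(-34) = 138 + (-3/2 - 9/2)*(-34) = 138 - 6*(-34) = 138 + 204 = 342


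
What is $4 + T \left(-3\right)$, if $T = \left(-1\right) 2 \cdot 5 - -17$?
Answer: $-17$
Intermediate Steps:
$T = 7$ ($T = \left(-2\right) 5 + 17 = -10 + 17 = 7$)
$4 + T \left(-3\right) = 4 + 7 \left(-3\right) = 4 - 21 = -17$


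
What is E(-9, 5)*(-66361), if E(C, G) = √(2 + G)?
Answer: -66361*√7 ≈ -1.7557e+5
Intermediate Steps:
E(-9, 5)*(-66361) = √(2 + 5)*(-66361) = √7*(-66361) = -66361*√7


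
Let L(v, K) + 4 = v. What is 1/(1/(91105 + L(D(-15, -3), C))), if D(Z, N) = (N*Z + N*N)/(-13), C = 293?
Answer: 1184259/13 ≈ 91097.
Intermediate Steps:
D(Z, N) = -N²/13 - N*Z/13 (D(Z, N) = (N*Z + N²)*(-1/13) = (N² + N*Z)*(-1/13) = -N²/13 - N*Z/13)
L(v, K) = -4 + v
1/(1/(91105 + L(D(-15, -3), C))) = 1/(1/(91105 + (-4 - 1/13*(-3)*(-3 - 15)))) = 1/(1/(91105 + (-4 - 1/13*(-3)*(-18)))) = 1/(1/(91105 + (-4 - 54/13))) = 1/(1/(91105 - 106/13)) = 1/(1/(1184259/13)) = 1/(13/1184259) = 1184259/13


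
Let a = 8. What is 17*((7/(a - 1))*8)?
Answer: 136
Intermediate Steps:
17*((7/(a - 1))*8) = 17*((7/(8 - 1))*8) = 17*((7/7)*8) = 17*(((1/7)*7)*8) = 17*(1*8) = 17*8 = 136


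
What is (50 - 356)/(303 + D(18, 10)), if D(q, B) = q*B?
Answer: -102/161 ≈ -0.63354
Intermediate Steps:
D(q, B) = B*q
(50 - 356)/(303 + D(18, 10)) = (50 - 356)/(303 + 10*18) = -306/(303 + 180) = -306/483 = -306*1/483 = -102/161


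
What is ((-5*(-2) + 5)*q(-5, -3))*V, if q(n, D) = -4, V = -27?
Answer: 1620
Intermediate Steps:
((-5*(-2) + 5)*q(-5, -3))*V = ((-5*(-2) + 5)*(-4))*(-27) = ((10 + 5)*(-4))*(-27) = (15*(-4))*(-27) = -60*(-27) = 1620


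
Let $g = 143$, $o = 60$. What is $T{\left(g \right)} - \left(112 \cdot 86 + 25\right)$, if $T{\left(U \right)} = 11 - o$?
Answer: $-9706$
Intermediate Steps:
$T{\left(U \right)} = -49$ ($T{\left(U \right)} = 11 - 60 = -49$)
$T{\left(g \right)} - \left(112 \cdot 86 + 25\right) = -49 - \left(112 \cdot 86 + 25\right) = -49 - \left(9632 + 25\right) = -49 - 9657 = -9706$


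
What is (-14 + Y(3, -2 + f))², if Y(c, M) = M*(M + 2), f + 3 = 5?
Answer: 196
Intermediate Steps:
f = 2 (f = -3 + 5 = 2)
Y(c, M) = M*(2 + M)
(-14 + Y(3, -2 + f))² = (-14 + (-2 + 2)*(2 + (-2 + 2)))² = (-14 + 0*(2 + 0))² = (-14 + 0*2)² = (-14 + 0)² = (-14)² = 196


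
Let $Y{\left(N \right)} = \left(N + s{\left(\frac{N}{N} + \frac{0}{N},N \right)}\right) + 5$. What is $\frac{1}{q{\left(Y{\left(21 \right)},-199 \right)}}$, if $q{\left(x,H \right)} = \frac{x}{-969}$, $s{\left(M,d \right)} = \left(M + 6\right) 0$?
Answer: $- \frac{969}{26} \approx -37.269$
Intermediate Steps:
$s{\left(M,d \right)} = 0$ ($s{\left(M,d \right)} = \left(6 + M\right) 0 = 0$)
$Y{\left(N \right)} = 5 + N$ ($Y{\left(N \right)} = \left(N + 0\right) + 5 = N + 5 = 5 + N$)
$q{\left(x,H \right)} = - \frac{x}{969}$ ($q{\left(x,H \right)} = x \left(- \frac{1}{969}\right) = - \frac{x}{969}$)
$\frac{1}{q{\left(Y{\left(21 \right)},-199 \right)}} = \frac{1}{\left(- \frac{1}{969}\right) \left(5 + 21\right)} = \frac{1}{\left(- \frac{1}{969}\right) 26} = \frac{1}{- \frac{26}{969}} = - \frac{969}{26}$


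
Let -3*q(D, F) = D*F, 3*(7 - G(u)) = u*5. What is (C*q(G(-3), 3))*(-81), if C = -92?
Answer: -89424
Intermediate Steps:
G(u) = 7 - 5*u/3 (G(u) = 7 - u*5/3 = 7 - 5*u/3)
q(D, F) = -D*F/3
(C*q(G(-3), 3))*(-81) = -(-92)*(7 - 5/3*(-3))*3/3*(-81) = -(-92)*(7 + 5)*3/3*(-81) = -(-92)*12*3/3*(-81) = -92*(-12)*(-81) = 1104*(-81) = -89424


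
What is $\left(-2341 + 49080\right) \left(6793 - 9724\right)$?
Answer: $-136992009$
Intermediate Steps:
$\left(-2341 + 49080\right) \left(6793 - 9724\right) = 46739 \left(-2931\right) = -136992009$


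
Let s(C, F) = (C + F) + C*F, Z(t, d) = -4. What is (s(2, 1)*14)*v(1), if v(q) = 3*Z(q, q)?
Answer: -840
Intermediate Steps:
s(C, F) = C + F + C*F
v(q) = -12 (v(q) = 3*(-4) = -12)
(s(2, 1)*14)*v(1) = ((2 + 1 + 2*1)*14)*(-12) = ((2 + 1 + 2)*14)*(-12) = (5*14)*(-12) = 70*(-12) = -840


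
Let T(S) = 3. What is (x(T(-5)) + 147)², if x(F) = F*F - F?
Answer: 23409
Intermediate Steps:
x(F) = F² - F
(x(T(-5)) + 147)² = (3*(-1 + 3) + 147)² = (3*2 + 147)² = (6 + 147)² = 153² = 23409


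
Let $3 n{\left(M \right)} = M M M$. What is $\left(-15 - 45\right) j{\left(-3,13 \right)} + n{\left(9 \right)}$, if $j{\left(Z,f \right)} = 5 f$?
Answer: $-3657$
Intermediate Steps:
$n{\left(M \right)} = \frac{M^{3}}{3}$ ($n{\left(M \right)} = \frac{M M M}{3} = \frac{M^{2} M}{3} = \frac{M^{3}}{3}$)
$\left(-15 - 45\right) j{\left(-3,13 \right)} + n{\left(9 \right)} = \left(-15 - 45\right) 5 \cdot 13 + \frac{9^{3}}{3} = \left(-15 - 45\right) 65 + \frac{1}{3} \cdot 729 = \left(-60\right) 65 + 243 = -3900 + 243 = -3657$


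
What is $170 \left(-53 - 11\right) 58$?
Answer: $-631040$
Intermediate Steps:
$170 \left(-53 - 11\right) 58 = 170 \left(-64\right) 58 = \left(-10880\right) 58 = -631040$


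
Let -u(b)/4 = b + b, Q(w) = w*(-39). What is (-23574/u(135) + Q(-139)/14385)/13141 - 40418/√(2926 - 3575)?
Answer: 3832963/2268399420 + 40418*I*√649/649 ≈ 0.0016897 + 1586.5*I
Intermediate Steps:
Q(w) = -39*w
u(b) = -8*b (u(b) = -4*(b + b) = -8*b)
(-23574/u(135) + Q(-139)/14385)/13141 - 40418/√(2926 - 3575) = (-23574/((-8*135)) - 39*(-139)/14385)/13141 - 40418/√(2926 - 3575) = (-23574/(-1080) + 5421*(1/14385))*(1/13141) - 40418*(-I*√649/649) = (-23574*(-1/1080) + 1807/4795)*(1/13141) - 40418*(-I*√649/649) = (3929/180 + 1807/4795)*(1/13141) - (-40418)*I*√649/649 = (3832963/172620)*(1/13141) + 40418*I*√649/649 = 3832963/2268399420 + 40418*I*√649/649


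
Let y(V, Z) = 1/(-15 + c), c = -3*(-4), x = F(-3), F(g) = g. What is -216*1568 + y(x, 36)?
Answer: -1016065/3 ≈ -3.3869e+5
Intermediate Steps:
x = -3
c = 12
y(V, Z) = -1/3 (y(V, Z) = 1/(-15 + 12) = 1/(-3) = -1/3)
-216*1568 + y(x, 36) = -216*1568 - 1/3 = -338688 - 1/3 = -1016065/3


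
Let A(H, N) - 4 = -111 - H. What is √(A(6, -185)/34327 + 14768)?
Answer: √17401764496521/34327 ≈ 121.52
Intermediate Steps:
A(H, N) = -107 - H (A(H, N) = 4 + (-111 - H) = -107 - H)
√(A(6, -185)/34327 + 14768) = √((-107 - 1*6)/34327 + 14768) = √((-107 - 6)*(1/34327) + 14768) = √(-113*1/34327 + 14768) = √(-113/34327 + 14768) = √(506941023/34327) = √17401764496521/34327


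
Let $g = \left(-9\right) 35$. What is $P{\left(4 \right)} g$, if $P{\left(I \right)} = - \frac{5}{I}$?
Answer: $\frac{1575}{4} \approx 393.75$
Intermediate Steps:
$g = -315$
$P{\left(4 \right)} g = - \frac{5}{4} \left(-315\right) = \left(-5\right) \frac{1}{4} \left(-315\right) = \left(- \frac{5}{4}\right) \left(-315\right) = \frac{1575}{4}$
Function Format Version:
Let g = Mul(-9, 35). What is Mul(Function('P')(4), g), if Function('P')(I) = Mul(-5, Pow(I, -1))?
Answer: Rational(1575, 4) ≈ 393.75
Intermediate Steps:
g = -315
Mul(Function('P')(4), g) = Mul(Mul(-5, Pow(4, -1)), -315) = Mul(Mul(-5, Rational(1, 4)), -315) = Mul(Rational(-5, 4), -315) = Rational(1575, 4)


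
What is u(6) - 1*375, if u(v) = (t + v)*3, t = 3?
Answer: -348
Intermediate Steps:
u(v) = 9 + 3*v (u(v) = (3 + v)*3 = 9 + 3*v)
u(6) - 1*375 = (9 + 3*6) - 1*375 = (9 + 18) - 375 = 27 - 375 = -348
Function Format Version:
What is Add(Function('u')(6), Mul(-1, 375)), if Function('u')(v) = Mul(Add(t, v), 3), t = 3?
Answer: -348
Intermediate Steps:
Function('u')(v) = Add(9, Mul(3, v)) (Function('u')(v) = Mul(Add(3, v), 3) = Add(9, Mul(3, v)))
Add(Function('u')(6), Mul(-1, 375)) = Add(Add(9, Mul(3, 6)), Mul(-1, 375)) = Add(Add(9, 18), -375) = Add(27, -375) = -348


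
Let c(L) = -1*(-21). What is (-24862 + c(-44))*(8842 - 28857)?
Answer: 497192615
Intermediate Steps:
c(L) = 21
(-24862 + c(-44))*(8842 - 28857) = (-24862 + 21)*(8842 - 28857) = -24841*(-20015) = 497192615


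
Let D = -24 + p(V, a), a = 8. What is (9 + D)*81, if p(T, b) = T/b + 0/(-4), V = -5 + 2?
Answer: -9963/8 ≈ -1245.4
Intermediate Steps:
V = -3
p(T, b) = T/b (p(T, b) = T/b + 0*(-1/4) = T/b + 0 = T/b)
D = -195/8 (D = -24 - 3/8 = -195/8 ≈ -24.375)
(9 + D)*81 = (9 - 195/8)*81 = -123/8*81 = -9963/8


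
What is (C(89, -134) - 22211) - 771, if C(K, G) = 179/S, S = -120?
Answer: -2758019/120 ≈ -22984.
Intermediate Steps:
C(K, G) = -179/120 (C(K, G) = 179/(-120) = 179*(-1/120) = -179/120)
(C(89, -134) - 22211) - 771 = (-179/120 - 22211) - 771 = -2665499/120 - 771 = -2758019/120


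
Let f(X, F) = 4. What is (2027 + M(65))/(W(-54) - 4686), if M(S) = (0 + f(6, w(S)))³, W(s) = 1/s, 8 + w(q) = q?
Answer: -6642/14885 ≈ -0.44622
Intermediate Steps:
w(q) = -8 + q
M(S) = 64 (M(S) = (0 + 4)³ = 4³ = 64)
(2027 + M(65))/(W(-54) - 4686) = (2027 + 64)/(1/(-54) - 4686) = 2091/(-1/54 - 4686) = 2091/(-253045/54) = 2091*(-54/253045) = -6642/14885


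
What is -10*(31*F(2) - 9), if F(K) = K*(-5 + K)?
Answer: 1950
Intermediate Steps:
-10*(31*F(2) - 9) = -10*(31*(2*(-5 + 2)) - 9) = -10*(31*(2*(-3)) - 9) = -10*(31*(-6) - 9) = -10*(-186 - 9) = -10*(-195) = 1950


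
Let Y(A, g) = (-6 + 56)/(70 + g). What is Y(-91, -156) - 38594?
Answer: -1659567/43 ≈ -38595.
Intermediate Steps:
Y(A, g) = 50/(70 + g)
Y(-91, -156) - 38594 = 50/(70 - 156) - 38594 = 50/(-86) - 38594 = 50*(-1/86) - 38594 = -25/43 - 38594 = -1659567/43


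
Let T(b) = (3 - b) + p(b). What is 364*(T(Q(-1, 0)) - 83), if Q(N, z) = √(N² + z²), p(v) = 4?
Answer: -28028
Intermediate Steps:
T(b) = 7 - b (T(b) = (3 - b) + 4 = 7 - b)
364*(T(Q(-1, 0)) - 83) = 364*((7 - √((-1)² + 0²)) - 83) = 364*((7 - √(1 + 0)) - 83) = 364*((7 - √1) - 83) = 364*((7 - 1*1) - 83) = 364*((7 - 1) - 83) = 364*(6 - 83) = 364*(-77) = -28028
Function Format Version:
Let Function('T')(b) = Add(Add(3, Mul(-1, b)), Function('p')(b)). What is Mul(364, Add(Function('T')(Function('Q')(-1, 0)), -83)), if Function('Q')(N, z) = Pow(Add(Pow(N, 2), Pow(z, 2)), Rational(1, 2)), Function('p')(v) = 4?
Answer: -28028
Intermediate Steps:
Function('T')(b) = Add(7, Mul(-1, b)) (Function('T')(b) = Add(Add(3, Mul(-1, b)), 4) = Add(7, Mul(-1, b)))
Mul(364, Add(Function('T')(Function('Q')(-1, 0)), -83)) = Mul(364, Add(Add(7, Mul(-1, Pow(Add(Pow(-1, 2), Pow(0, 2)), Rational(1, 2)))), -83)) = Mul(364, Add(Add(7, Mul(-1, Pow(Add(1, 0), Rational(1, 2)))), -83)) = Mul(364, Add(Add(7, Mul(-1, Pow(1, Rational(1, 2)))), -83)) = Mul(364, Add(Add(7, Mul(-1, 1)), -83)) = Mul(364, Add(Add(7, -1), -83)) = Mul(364, Add(6, -83)) = Mul(364, -77) = -28028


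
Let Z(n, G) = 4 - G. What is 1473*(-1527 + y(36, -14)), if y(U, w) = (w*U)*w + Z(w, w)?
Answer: 8170731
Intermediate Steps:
y(U, w) = 4 - w + U*w² (y(U, w) = (w*U)*w + (4 - w) = (U*w)*w + (4 - w) = U*w² + (4 - w) = 4 - w + U*w²)
1473*(-1527 + y(36, -14)) = 1473*(-1527 + (4 - 1*(-14) + 36*(-14)²)) = 1473*(-1527 + (4 + 14 + 36*196)) = 1473*(-1527 + (4 + 14 + 7056)) = 1473*(-1527 + 7074) = 1473*5547 = 8170731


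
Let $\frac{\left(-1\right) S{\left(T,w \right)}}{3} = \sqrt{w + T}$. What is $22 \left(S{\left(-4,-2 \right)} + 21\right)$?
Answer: $462 - 66 i \sqrt{6} \approx 462.0 - 161.67 i$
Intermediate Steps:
$S{\left(T,w \right)} = - 3 \sqrt{T + w}$ ($S{\left(T,w \right)} = - 3 \sqrt{w + T} = - 3 \sqrt{T + w}$)
$22 \left(S{\left(-4,-2 \right)} + 21\right) = 22 \left(- 3 \sqrt{-4 - 2} + 21\right) = 22 \left(- 3 \sqrt{-6} + 21\right) = 22 \left(- 3 i \sqrt{6} + 21\right) = 22 \left(21 - 3 i \sqrt{6}\right) = 462 - 66 i \sqrt{6}$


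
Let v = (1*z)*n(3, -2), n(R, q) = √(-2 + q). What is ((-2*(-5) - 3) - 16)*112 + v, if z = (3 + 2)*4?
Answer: -1008 + 40*I ≈ -1008.0 + 40.0*I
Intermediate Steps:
z = 20 (z = 5*4 = 20)
v = 40*I (v = (1*20)*√(-2 - 2) = 20*√(-4) = 20*(2*I) = 40*I ≈ 40.0*I)
((-2*(-5) - 3) - 16)*112 + v = ((-2*(-5) - 3) - 16)*112 + 40*I = ((10 - 3) - 16)*112 + 40*I = (7 - 16)*112 + 40*I = -9*112 + 40*I = -1008 + 40*I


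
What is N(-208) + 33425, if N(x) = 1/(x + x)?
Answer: 13904799/416 ≈ 33425.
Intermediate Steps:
N(x) = 1/(2*x)
N(-208) + 33425 = (½)/(-208) + 33425 = (½)*(-1/208) + 33425 = -1/416 + 33425 = 13904799/416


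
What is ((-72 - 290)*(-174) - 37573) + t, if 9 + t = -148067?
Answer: -122661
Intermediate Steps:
t = -148076 (t = -9 - 148067 = -148076)
((-72 - 290)*(-174) - 37573) + t = ((-72 - 290)*(-174) - 37573) - 148076 = (-362*(-174) - 37573) - 148076 = (62988 - 37573) - 148076 = 25415 - 148076 = -122661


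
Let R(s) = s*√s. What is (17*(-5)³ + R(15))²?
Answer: 4519000 - 63750*√15 ≈ 4.2721e+6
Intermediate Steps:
R(s) = s^(3/2)
(17*(-5)³ + R(15))² = (17*(-5)³ + 15^(3/2))² = (17*(-125) + 15*√15)² = (-2125 + 15*√15)²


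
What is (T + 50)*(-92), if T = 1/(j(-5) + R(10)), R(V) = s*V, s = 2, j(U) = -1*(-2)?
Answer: -50646/11 ≈ -4604.2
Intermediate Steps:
j(U) = 2
R(V) = 2*V
T = 1/22 (T = 1/(2 + 2*10) = 1/(2 + 20) = 1/22 ≈ 0.045455)
(T + 50)*(-92) = (1/22 + 50)*(-92) = (1101/22)*(-92) = -50646/11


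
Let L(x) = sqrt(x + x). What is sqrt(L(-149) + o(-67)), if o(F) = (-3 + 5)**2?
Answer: sqrt(4 + I*sqrt(298)) ≈ 3.2955 + 2.6192*I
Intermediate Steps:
L(x) = sqrt(2)*sqrt(x) (L(x) = sqrt(2*x) = sqrt(2)*sqrt(x))
o(F) = 4 (o(F) = 2**2 = 4)
sqrt(L(-149) + o(-67)) = sqrt(sqrt(2)*sqrt(-149) + 4) = sqrt(sqrt(2)*(I*sqrt(149)) + 4) = sqrt(I*sqrt(298) + 4) = sqrt(4 + I*sqrt(298))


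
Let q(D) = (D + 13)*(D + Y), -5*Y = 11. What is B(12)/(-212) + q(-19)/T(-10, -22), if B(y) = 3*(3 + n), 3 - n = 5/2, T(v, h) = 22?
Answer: 133677/23320 ≈ 5.7323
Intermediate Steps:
Y = -11/5 (Y = -1/5*11 = -11/5 ≈ -2.2000)
n = 1/2 (n = 3 - 5/2 = 1/2 ≈ 0.50000)
q(D) = (13 + D)*(-11/5 + D) (q(D) = (D + 13)*(D - 11/5) = (13 + D)*(-11/5 + D))
B(y) = 21/2 (B(y) = 3*(3 + 1/2) = 3*(7/2) = 21/2)
B(12)/(-212) + q(-19)/T(-10, -22) = (21/2)/(-212) + (-143/5 + (-19)**2 + (54/5)*(-19))/22 = (21/2)*(-1/212) + (-143/5 + 361 - 1026/5)*(1/22) = -21/424 + (636/5)*(1/22) = -21/424 + 318/55 = 133677/23320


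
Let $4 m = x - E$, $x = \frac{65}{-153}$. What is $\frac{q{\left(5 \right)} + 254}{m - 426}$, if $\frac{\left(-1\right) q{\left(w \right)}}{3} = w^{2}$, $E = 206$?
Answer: $- \frac{109548}{292295} \approx -0.37479$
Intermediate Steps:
$q{\left(w \right)} = - 3 w^{2}$
$x = - \frac{65}{153}$ ($x = 65 \left(- \frac{1}{153}\right) = - \frac{65}{153} \approx -0.42484$)
$m = - \frac{31583}{612}$ ($m = \frac{- \frac{65}{153} - 206}{4} = \frac{1}{4} \left(- \frac{31583}{153}\right) = - \frac{31583}{612} \approx -51.606$)
$\frac{q{\left(5 \right)} + 254}{m - 426} = \frac{- 3 \cdot 5^{2} + 254}{- \frac{31583}{612} - 426} = \frac{\left(-3\right) 25 + 254}{- \frac{292295}{612}} = \left(-75 + 254\right) \left(- \frac{612}{292295}\right) = 179 \left(- \frac{612}{292295}\right) = - \frac{109548}{292295}$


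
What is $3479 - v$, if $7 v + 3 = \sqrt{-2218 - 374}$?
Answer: $\frac{24356}{7} - \frac{36 i \sqrt{2}}{7} \approx 3479.4 - 7.2731 i$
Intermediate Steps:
$v = - \frac{3}{7} + \frac{36 i \sqrt{2}}{7}$ ($v = - \frac{3}{7} + \frac{\sqrt{-2218 - 374}}{7} = - \frac{3}{7} + \frac{\sqrt{-2592}}{7} = - \frac{3}{7} + \frac{36 i \sqrt{2}}{7} \approx -0.42857 + 7.2731 i$)
$3479 - v = 3479 - \left(- \frac{3}{7} + \frac{36 i \sqrt{2}}{7}\right) = 3479 + \left(\frac{3}{7} - \frac{36 i \sqrt{2}}{7}\right) = \frac{24356}{7} - \frac{36 i \sqrt{2}}{7}$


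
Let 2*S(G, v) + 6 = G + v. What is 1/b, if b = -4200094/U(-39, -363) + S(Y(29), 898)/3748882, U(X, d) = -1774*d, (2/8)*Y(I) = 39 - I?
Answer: -603534387621/3936339177154 ≈ -0.15332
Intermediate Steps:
Y(I) = 156 - 4*I (Y(I) = 4*(39 - I) = 156 - 4*I)
S(G, v) = -3 + G/2 + v/2 (S(G, v) = -3 + (G + v)/2 = -3 + (G/2 + v/2) = -3 + G/2 + v/2)
b = -3936339177154/603534387621 (b = -4200094/((-1774*(-363))) + (-3 + (156 - 4*29)/2 + (1/2)*898)/3748882 = -4200094/643962 + (-3 + (156 - 116)/2 + 449)*(1/3748882) = -4200094*1/643962 + (-3 + (1/2)*40 + 449)*(1/3748882) = -2100047/321981 + (-3 + 20 + 449)*(1/3748882) = -2100047/321981 + 466*(1/3748882) = -2100047/321981 + 233/1874441 = -3936339177154/603534387621 ≈ -6.5221)
1/b = 1/(-3936339177154/603534387621) = -603534387621/3936339177154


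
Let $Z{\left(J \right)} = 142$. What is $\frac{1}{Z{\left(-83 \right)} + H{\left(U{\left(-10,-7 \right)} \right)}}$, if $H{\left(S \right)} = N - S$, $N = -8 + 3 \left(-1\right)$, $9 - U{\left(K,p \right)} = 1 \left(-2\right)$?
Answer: $\frac{1}{120} \approx 0.0083333$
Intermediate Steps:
$U{\left(K,p \right)} = 11$ ($U{\left(K,p \right)} = 9 - 1 \left(-2\right) = 9 - -2 = 9 + 2 = 11$)
$N = -11$ ($N = -8 - 3 = -11$)
$H{\left(S \right)} = -11 - S$
$\frac{1}{Z{\left(-83 \right)} + H{\left(U{\left(-10,-7 \right)} \right)}} = \frac{1}{142 - 22} = \frac{1}{120}$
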